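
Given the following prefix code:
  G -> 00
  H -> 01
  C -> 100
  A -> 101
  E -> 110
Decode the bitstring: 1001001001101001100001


Decoding step by step:
Bits 100 -> C
Bits 100 -> C
Bits 100 -> C
Bits 110 -> E
Bits 100 -> C
Bits 110 -> E
Bits 00 -> G
Bits 01 -> H


Decoded message: CCCECEGH


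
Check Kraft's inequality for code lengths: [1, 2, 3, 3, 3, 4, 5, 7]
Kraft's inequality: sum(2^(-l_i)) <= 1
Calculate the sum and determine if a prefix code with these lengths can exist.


Sum = 2^(-1) + 2^(-2) + 2^(-3) + 2^(-3) + 2^(-3) + 2^(-4) + 2^(-5) + 2^(-7)
    = 0.5 + 0.25 + 0.125 + 0.125 + 0.125 + 0.0625 + 0.03125 + 0.0078125
    = 157/128 = 1.2265625
Since 1.2265625 > 1, Kraft's inequality is NOT satisfied.
A prefix code with these lengths CANNOT exist.

Kraft sum = 1.2265625. Not satisfied.


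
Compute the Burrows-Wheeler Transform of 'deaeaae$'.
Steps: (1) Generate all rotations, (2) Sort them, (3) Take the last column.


Rotations (sorted):
  0: $deaeaae -> last char: e
  1: aae$deae -> last char: e
  2: ae$deaea -> last char: a
  3: aeaae$de -> last char: e
  4: deaeaae$ -> last char: $
  5: e$deaeaa -> last char: a
  6: eaae$dea -> last char: a
  7: eaeaae$d -> last char: d


BWT = eeae$aad


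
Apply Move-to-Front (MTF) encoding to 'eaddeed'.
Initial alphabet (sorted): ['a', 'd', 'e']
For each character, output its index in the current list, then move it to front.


MTF encoding:
'e': index 2 in ['a', 'd', 'e'] -> ['e', 'a', 'd']
'a': index 1 in ['e', 'a', 'd'] -> ['a', 'e', 'd']
'd': index 2 in ['a', 'e', 'd'] -> ['d', 'a', 'e']
'd': index 0 in ['d', 'a', 'e'] -> ['d', 'a', 'e']
'e': index 2 in ['d', 'a', 'e'] -> ['e', 'd', 'a']
'e': index 0 in ['e', 'd', 'a'] -> ['e', 'd', 'a']
'd': index 1 in ['e', 'd', 'a'] -> ['d', 'e', 'a']


Output: [2, 1, 2, 0, 2, 0, 1]


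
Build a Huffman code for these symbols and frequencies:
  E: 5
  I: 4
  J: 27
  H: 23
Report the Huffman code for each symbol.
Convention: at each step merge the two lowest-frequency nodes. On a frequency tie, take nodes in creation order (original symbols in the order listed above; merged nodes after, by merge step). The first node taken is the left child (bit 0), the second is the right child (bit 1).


Huffman tree construction:
Step 1: Merge I(4) + E(5) = 9
Step 2: Merge (I+E)(9) + H(23) = 32
Step 3: Merge J(27) + ((I+E)+H)(32) = 59
Read each symbol's code off the tree from the root (left child = 0, right child = 1).

Codes:
  E: 101 (length 3)
  I: 100 (length 3)
  J: 0 (length 1)
  H: 11 (length 2)
Average code length: 100/59 = 1.6949 bits/symbol


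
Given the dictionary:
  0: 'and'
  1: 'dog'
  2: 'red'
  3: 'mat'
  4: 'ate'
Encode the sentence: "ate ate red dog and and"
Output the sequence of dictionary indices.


Look up each word in the dictionary:
  'ate' -> 4
  'ate' -> 4
  'red' -> 2
  'dog' -> 1
  'and' -> 0
  'and' -> 0

Encoded: [4, 4, 2, 1, 0, 0]


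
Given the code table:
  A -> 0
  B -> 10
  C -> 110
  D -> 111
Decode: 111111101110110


Decoding:
111 -> D
111 -> D
10 -> B
111 -> D
0 -> A
110 -> C


Result: DDBDAC


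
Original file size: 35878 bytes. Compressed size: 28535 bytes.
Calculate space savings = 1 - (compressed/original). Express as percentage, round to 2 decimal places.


ratio = compressed/original = 28535/35878 = 0.795334
savings = 1 - ratio = 1 - 0.795334 = 0.204666
as a percentage: 0.204666 * 100 = 20.47%

Space savings = 1 - 28535/35878 = 20.47%


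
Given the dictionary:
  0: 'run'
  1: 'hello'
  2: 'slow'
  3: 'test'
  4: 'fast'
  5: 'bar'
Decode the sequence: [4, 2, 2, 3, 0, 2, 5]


Look up each index in the dictionary:
  4 -> 'fast'
  2 -> 'slow'
  2 -> 'slow'
  3 -> 'test'
  0 -> 'run'
  2 -> 'slow'
  5 -> 'bar'

Decoded: "fast slow slow test run slow bar"


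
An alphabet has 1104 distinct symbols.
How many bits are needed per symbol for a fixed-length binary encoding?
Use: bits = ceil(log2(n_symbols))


log2(1104) = 10.1085
Bracket: 2^10 = 1024 < 1104 <= 2^11 = 2048
So ceil(log2(1104)) = 11

bits = ceil(log2(1104)) = ceil(10.1085) = 11 bits


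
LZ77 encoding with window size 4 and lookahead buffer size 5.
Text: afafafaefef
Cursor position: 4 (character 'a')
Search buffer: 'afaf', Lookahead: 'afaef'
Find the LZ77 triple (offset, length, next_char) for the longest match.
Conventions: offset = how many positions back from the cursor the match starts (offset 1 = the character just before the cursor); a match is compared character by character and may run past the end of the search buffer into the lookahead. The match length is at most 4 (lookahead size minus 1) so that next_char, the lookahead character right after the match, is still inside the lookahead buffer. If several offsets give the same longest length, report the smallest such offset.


Try each offset into the search buffer:
  offset=1 (pos 3, char 'f'): match length 0
  offset=2 (pos 2, char 'a'): match length 3
  offset=3 (pos 1, char 'f'): match length 0
  offset=4 (pos 0, char 'a'): match length 3
Longest match has length 3, found at offsets 2, 4; take the smallest, offset 2.
next_char = character at position 4 + 3 = 7 -> 'e'

Best match: offset=2, length=3 (matching 'afa' starting at position 2)
LZ77 triple: (2, 3, 'e')


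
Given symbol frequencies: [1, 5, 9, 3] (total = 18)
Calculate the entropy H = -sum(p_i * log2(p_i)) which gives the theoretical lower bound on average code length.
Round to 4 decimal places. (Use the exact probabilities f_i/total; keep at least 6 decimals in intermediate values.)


Per-symbol terms -p_i * log2(p_i) with p_i = f_i/18:
  p = 1/18 = 0.055556: log2(p) = -4.169925, -p*log2(p) = 0.231663
  p = 5/18 = 0.277778: log2(p) = -1.847997, -p*log2(p) = 0.513332
  p = 9/18 = 0.500000: log2(p) = -1.000000, -p*log2(p) = 0.500000
  p = 3/18 = 0.166667: log2(p) = -2.584963, -p*log2(p) = 0.430827
H = 0.231663 + 0.513332 + 0.500000 + 0.430827 = 1.675822

H = 1.6758 bits/symbol


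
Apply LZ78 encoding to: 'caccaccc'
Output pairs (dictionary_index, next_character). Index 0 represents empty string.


LZ78 encoding steps:
Dictionary: {0: ''}
Step 1: w='' (idx 0), next='c' -> output (0, 'c'), add 'c' as idx 1
Step 2: w='' (idx 0), next='a' -> output (0, 'a'), add 'a' as idx 2
Step 3: w='c' (idx 1), next='c' -> output (1, 'c'), add 'cc' as idx 3
Step 4: w='a' (idx 2), next='c' -> output (2, 'c'), add 'ac' as idx 4
Step 5: w='cc' (idx 3), end of input -> output (3, '')


Encoded: [(0, 'c'), (0, 'a'), (1, 'c'), (2, 'c'), (3, '')]


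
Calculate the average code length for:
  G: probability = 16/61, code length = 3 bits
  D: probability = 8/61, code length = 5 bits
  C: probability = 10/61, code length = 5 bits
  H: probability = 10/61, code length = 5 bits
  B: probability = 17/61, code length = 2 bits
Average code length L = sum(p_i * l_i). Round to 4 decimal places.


Weighted contributions p_i * l_i:
  G: (16/61) * 3 = 48/61
  D: (8/61) * 5 = 40/61
  C: (10/61) * 5 = 50/61
  H: (10/61) * 5 = 50/61
  B: (17/61) * 2 = 34/61
Sum = (48 + 40 + 50 + 50 + 34)/61 = 222/61

L = 222/61 = 3.6393 bits/symbol


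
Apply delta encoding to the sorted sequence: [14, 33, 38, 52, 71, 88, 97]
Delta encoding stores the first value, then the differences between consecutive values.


First value: 14
Deltas:
  33 - 14 = 19
  38 - 33 = 5
  52 - 38 = 14
  71 - 52 = 19
  88 - 71 = 17
  97 - 88 = 9


Delta encoded: [14, 19, 5, 14, 19, 17, 9]


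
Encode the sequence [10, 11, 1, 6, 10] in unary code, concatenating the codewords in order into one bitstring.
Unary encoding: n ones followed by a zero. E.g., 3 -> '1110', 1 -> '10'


Encode each number as n ones followed by a terminating 0:
  10 -> 11111111110 (11 bits)
  11 -> 111111111110 (12 bits)
  1 -> 10 (2 bits)
  6 -> 1111110 (7 bits)
  10 -> 11111111110 (11 bits)
Total length = 11 + 12 + 2 + 7 + 11 = 43 bits.

Unary([10, 11, 1, 6, 10]) = 1111111111011111111111010111111011111111110 (43 bits)


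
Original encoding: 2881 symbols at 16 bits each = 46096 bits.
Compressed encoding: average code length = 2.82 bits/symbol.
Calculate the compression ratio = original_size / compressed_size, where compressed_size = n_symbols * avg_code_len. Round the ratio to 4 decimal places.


original_size = n_symbols * orig_bits = 2881 * 16 = 46096 bits
compressed_size = n_symbols * avg_code_len = 2881 * 2.82 = 8124.42 bits
ratio = original_size / compressed_size = 46096 / 8124.42 = 5.6738

Compression ratio = 5.6738


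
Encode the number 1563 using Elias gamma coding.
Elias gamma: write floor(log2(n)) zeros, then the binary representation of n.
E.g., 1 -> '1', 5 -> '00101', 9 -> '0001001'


num_bits = floor(log2(1563)) + 1 = 11
leading_zeros = num_bits - 1 = 10
binary(1563) = 11000011011

Elias gamma(1563) = '0000000000' + '11000011011' = 000000000011000011011 (21 bits)


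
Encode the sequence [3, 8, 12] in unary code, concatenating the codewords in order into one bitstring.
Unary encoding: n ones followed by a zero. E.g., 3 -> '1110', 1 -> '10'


Encode each number as n ones followed by a terminating 0:
  3 -> 1110 (4 bits)
  8 -> 111111110 (9 bits)
  12 -> 1111111111110 (13 bits)
Total length = 4 + 9 + 13 = 26 bits.

Unary([3, 8, 12]) = 11101111111101111111111110 (26 bits)


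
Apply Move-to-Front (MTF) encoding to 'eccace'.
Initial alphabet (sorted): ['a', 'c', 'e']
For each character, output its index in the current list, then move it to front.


MTF encoding:
'e': index 2 in ['a', 'c', 'e'] -> ['e', 'a', 'c']
'c': index 2 in ['e', 'a', 'c'] -> ['c', 'e', 'a']
'c': index 0 in ['c', 'e', 'a'] -> ['c', 'e', 'a']
'a': index 2 in ['c', 'e', 'a'] -> ['a', 'c', 'e']
'c': index 1 in ['a', 'c', 'e'] -> ['c', 'a', 'e']
'e': index 2 in ['c', 'a', 'e'] -> ['e', 'c', 'a']


Output: [2, 2, 0, 2, 1, 2]


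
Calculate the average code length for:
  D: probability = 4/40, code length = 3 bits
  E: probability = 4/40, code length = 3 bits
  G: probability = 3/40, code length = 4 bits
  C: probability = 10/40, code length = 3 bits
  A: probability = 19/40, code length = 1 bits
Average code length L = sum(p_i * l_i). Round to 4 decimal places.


Weighted contributions p_i * l_i:
  D: (4/40) * 3 = 12/40
  E: (4/40) * 3 = 12/40
  G: (3/40) * 4 = 12/40
  C: (10/40) * 3 = 30/40
  A: (19/40) * 1 = 19/40
Sum = (12 + 12 + 12 + 30 + 19)/40 = 85/40

L = 85/40 = 2.1250 bits/symbol


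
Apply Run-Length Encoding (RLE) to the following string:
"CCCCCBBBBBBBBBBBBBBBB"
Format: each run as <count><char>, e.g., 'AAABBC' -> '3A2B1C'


Scanning runs left to right:
  i=0: run of 'C' x 5 -> '5C'
  i=5: run of 'B' x 16 -> '16B'

RLE = 5C16B


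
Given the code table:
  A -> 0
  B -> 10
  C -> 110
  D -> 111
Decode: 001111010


Decoding:
0 -> A
0 -> A
111 -> D
10 -> B
10 -> B


Result: AADBB


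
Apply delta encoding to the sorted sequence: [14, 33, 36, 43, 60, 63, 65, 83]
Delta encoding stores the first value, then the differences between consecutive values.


First value: 14
Deltas:
  33 - 14 = 19
  36 - 33 = 3
  43 - 36 = 7
  60 - 43 = 17
  63 - 60 = 3
  65 - 63 = 2
  83 - 65 = 18


Delta encoded: [14, 19, 3, 7, 17, 3, 2, 18]


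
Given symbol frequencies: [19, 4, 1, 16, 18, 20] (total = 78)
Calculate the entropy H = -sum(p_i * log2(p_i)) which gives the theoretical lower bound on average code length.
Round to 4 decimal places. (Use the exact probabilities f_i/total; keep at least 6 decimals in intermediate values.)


Per-symbol terms -p_i * log2(p_i) with p_i = f_i/78:
  p = 19/78 = 0.243590: log2(p) = -2.037475, -p*log2(p) = 0.496308
  p = 4/78 = 0.051282: log2(p) = -4.285402, -p*log2(p) = 0.219764
  p = 1/78 = 0.012821: log2(p) = -6.285402, -p*log2(p) = 0.080582
  p = 16/78 = 0.205128: log2(p) = -2.285402, -p*log2(p) = 0.468800
  p = 18/78 = 0.230769: log2(p) = -2.115477, -p*log2(p) = 0.488187
  p = 20/78 = 0.256410: log2(p) = -1.963474, -p*log2(p) = 0.503455
H = 0.496308 + 0.219764 + 0.080582 + 0.468800 + 0.488187 + 0.503455 = 2.257096

H = 2.2571 bits/symbol


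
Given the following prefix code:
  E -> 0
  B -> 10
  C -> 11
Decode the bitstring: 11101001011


Decoding step by step:
Bits 11 -> C
Bits 10 -> B
Bits 10 -> B
Bits 0 -> E
Bits 10 -> B
Bits 11 -> C


Decoded message: CBBEBC


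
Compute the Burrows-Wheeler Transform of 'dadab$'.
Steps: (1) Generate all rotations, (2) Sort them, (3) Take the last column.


Rotations (sorted):
  0: $dadab -> last char: b
  1: ab$dad -> last char: d
  2: adab$d -> last char: d
  3: b$dada -> last char: a
  4: dab$da -> last char: a
  5: dadab$ -> last char: $


BWT = bddaa$


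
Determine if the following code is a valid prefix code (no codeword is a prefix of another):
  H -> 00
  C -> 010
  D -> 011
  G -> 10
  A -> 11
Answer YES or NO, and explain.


Checking each pair (does one codeword prefix another?):
  H='00' vs C='010': no prefix
  H='00' vs D='011': no prefix
  H='00' vs G='10': no prefix
  H='00' vs A='11': no prefix
  C='010' vs H='00': no prefix
  C='010' vs D='011': no prefix
  C='010' vs G='10': no prefix
  C='010' vs A='11': no prefix
  D='011' vs H='00': no prefix
  D='011' vs C='010': no prefix
  D='011' vs G='10': no prefix
  D='011' vs A='11': no prefix
  G='10' vs H='00': no prefix
  G='10' vs C='010': no prefix
  G='10' vs D='011': no prefix
  G='10' vs A='11': no prefix
  A='11' vs H='00': no prefix
  A='11' vs C='010': no prefix
  A='11' vs D='011': no prefix
  A='11' vs G='10': no prefix
No violation found over all pairs.

YES -- this is a valid prefix code. No codeword is a prefix of any other codeword.


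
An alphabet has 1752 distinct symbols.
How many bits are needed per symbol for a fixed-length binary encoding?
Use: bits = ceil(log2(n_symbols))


log2(1752) = 10.7748
Bracket: 2^10 = 1024 < 1752 <= 2^11 = 2048
So ceil(log2(1752)) = 11

bits = ceil(log2(1752)) = ceil(10.7748) = 11 bits


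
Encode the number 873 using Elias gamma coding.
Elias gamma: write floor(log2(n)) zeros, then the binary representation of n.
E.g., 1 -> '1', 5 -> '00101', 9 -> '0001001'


num_bits = floor(log2(873)) + 1 = 10
leading_zeros = num_bits - 1 = 9
binary(873) = 1101101001

Elias gamma(873) = '000000000' + '1101101001' = 0000000001101101001 (19 bits)


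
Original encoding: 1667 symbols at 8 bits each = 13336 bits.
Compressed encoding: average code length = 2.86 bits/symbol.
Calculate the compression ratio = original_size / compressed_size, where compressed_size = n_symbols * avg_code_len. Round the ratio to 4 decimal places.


original_size = n_symbols * orig_bits = 1667 * 8 = 13336 bits
compressed_size = n_symbols * avg_code_len = 1667 * 2.86 = 4767.62 bits
ratio = original_size / compressed_size = 13336 / 4767.62 = 2.7972

Compression ratio = 2.7972


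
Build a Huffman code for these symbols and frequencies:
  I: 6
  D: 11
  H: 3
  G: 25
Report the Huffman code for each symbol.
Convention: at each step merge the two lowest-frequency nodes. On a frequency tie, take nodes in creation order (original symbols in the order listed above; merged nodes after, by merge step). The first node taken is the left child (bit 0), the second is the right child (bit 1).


Huffman tree construction:
Step 1: Merge H(3) + I(6) = 9
Step 2: Merge (H+I)(9) + D(11) = 20
Step 3: Merge ((H+I)+D)(20) + G(25) = 45
Read each symbol's code off the tree from the root (left child = 0, right child = 1).

Codes:
  I: 001 (length 3)
  D: 01 (length 2)
  H: 000 (length 3)
  G: 1 (length 1)
Average code length: 74/45 = 1.6444 bits/symbol


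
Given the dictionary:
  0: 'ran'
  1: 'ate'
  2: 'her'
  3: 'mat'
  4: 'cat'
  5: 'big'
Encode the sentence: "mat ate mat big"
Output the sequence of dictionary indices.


Look up each word in the dictionary:
  'mat' -> 3
  'ate' -> 1
  'mat' -> 3
  'big' -> 5

Encoded: [3, 1, 3, 5]


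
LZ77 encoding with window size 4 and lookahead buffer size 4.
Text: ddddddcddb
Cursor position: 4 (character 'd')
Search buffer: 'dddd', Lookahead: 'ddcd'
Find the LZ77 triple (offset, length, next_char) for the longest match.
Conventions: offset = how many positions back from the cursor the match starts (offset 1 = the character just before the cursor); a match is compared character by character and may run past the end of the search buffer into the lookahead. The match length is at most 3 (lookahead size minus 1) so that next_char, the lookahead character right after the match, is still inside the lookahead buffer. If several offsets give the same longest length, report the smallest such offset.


Try each offset into the search buffer:
  offset=1 (pos 3, char 'd'): match length 2
  offset=2 (pos 2, char 'd'): match length 2
  offset=3 (pos 1, char 'd'): match length 2
  offset=4 (pos 0, char 'd'): match length 2
Longest match has length 2, found at offsets 1, 2, 3, 4; take the smallest, offset 1.
next_char = character at position 4 + 2 = 6 -> 'c'

Best match: offset=1, length=2 (matching 'dd' starting at position 3)
LZ77 triple: (1, 2, 'c')


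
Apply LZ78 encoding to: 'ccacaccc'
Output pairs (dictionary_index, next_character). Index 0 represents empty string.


LZ78 encoding steps:
Dictionary: {0: ''}
Step 1: w='' (idx 0), next='c' -> output (0, 'c'), add 'c' as idx 1
Step 2: w='c' (idx 1), next='a' -> output (1, 'a'), add 'ca' as idx 2
Step 3: w='ca' (idx 2), next='c' -> output (2, 'c'), add 'cac' as idx 3
Step 4: w='c' (idx 1), next='c' -> output (1, 'c'), add 'cc' as idx 4


Encoded: [(0, 'c'), (1, 'a'), (2, 'c'), (1, 'c')]


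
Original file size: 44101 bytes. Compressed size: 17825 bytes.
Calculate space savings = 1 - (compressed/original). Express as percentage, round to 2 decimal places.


ratio = compressed/original = 17825/44101 = 0.404186
savings = 1 - ratio = 1 - 0.404186 = 0.595814
as a percentage: 0.595814 * 100 = 59.58%

Space savings = 1 - 17825/44101 = 59.58%


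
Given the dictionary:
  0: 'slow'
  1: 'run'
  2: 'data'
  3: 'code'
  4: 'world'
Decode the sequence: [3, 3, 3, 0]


Look up each index in the dictionary:
  3 -> 'code'
  3 -> 'code'
  3 -> 'code'
  0 -> 'slow'

Decoded: "code code code slow"


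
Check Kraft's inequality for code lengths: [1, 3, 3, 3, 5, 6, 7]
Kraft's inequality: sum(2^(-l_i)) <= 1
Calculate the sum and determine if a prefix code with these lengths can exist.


Sum = 2^(-1) + 2^(-3) + 2^(-3) + 2^(-3) + 2^(-5) + 2^(-6) + 2^(-7)
    = 0.5 + 0.125 + 0.125 + 0.125 + 0.03125 + 0.015625 + 0.0078125
    = 119/128 = 0.9296875
Since 0.9296875 <= 1, Kraft's inequality IS satisfied.
A prefix code with these lengths CAN exist.

Kraft sum = 0.9296875. Satisfied.


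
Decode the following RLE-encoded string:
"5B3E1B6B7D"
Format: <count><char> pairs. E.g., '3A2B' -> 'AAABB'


Expanding each <count><char> pair:
  5B -> 'BBBBB'
  3E -> 'EEE'
  1B -> 'B'
  6B -> 'BBBBBB'
  7D -> 'DDDDDDD'

Decoded = BBBBBEEEBBBBBBBDDDDDDD


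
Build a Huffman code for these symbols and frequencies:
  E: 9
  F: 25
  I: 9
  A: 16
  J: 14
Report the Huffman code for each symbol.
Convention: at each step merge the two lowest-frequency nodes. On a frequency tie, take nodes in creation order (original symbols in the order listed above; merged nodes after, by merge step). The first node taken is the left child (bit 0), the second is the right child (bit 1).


Huffman tree construction:
Step 1: Merge E(9) + I(9) = 18
Step 2: Merge J(14) + A(16) = 30
Step 3: Merge (E+I)(18) + F(25) = 43
Step 4: Merge (J+A)(30) + ((E+I)+F)(43) = 73
Read each symbol's code off the tree from the root (left child = 0, right child = 1).

Codes:
  E: 100 (length 3)
  F: 11 (length 2)
  I: 101 (length 3)
  A: 01 (length 2)
  J: 00 (length 2)
Average code length: 164/73 = 2.2466 bits/symbol


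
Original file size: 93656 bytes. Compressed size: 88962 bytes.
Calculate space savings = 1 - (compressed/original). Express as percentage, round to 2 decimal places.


ratio = compressed/original = 88962/93656 = 0.94988
savings = 1 - ratio = 1 - 0.94988 = 0.05012
as a percentage: 0.05012 * 100 = 5.01%

Space savings = 1 - 88962/93656 = 5.01%


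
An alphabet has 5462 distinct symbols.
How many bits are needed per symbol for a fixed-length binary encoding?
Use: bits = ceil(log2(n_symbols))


log2(5462) = 12.4152
Bracket: 2^12 = 4096 < 5462 <= 2^13 = 8192
So ceil(log2(5462)) = 13

bits = ceil(log2(5462)) = ceil(12.4152) = 13 bits


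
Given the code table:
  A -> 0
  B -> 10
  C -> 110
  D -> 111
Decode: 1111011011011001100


Decoding:
111 -> D
10 -> B
110 -> C
110 -> C
110 -> C
0 -> A
110 -> C
0 -> A


Result: DBCCCACA


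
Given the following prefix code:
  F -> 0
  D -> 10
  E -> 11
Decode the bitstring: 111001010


Decoding step by step:
Bits 11 -> E
Bits 10 -> D
Bits 0 -> F
Bits 10 -> D
Bits 10 -> D


Decoded message: EDFDD


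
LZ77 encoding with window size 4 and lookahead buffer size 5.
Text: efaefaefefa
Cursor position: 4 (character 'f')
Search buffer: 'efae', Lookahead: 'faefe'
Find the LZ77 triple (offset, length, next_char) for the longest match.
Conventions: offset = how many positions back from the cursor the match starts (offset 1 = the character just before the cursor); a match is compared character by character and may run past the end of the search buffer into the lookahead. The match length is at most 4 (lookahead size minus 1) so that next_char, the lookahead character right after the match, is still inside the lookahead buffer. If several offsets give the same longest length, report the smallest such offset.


Try each offset into the search buffer:
  offset=1 (pos 3, char 'e'): match length 0
  offset=2 (pos 2, char 'a'): match length 0
  offset=3 (pos 1, char 'f'): match length 4
  offset=4 (pos 0, char 'e'): match length 0
Longest match has length 4 at offset 3.
next_char = character at position 4 + 4 = 8 -> 'e'

Best match: offset=3, length=4 (matching 'faef' starting at position 1)
LZ77 triple: (3, 4, 'e')


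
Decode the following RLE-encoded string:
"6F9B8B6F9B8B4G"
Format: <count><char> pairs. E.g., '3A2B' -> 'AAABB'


Expanding each <count><char> pair:
  6F -> 'FFFFFF'
  9B -> 'BBBBBBBBB'
  8B -> 'BBBBBBBB'
  6F -> 'FFFFFF'
  9B -> 'BBBBBBBBB'
  8B -> 'BBBBBBBB'
  4G -> 'GGGG'

Decoded = FFFFFFBBBBBBBBBBBBBBBBBFFFFFFBBBBBBBBBBBBBBBBBGGGG


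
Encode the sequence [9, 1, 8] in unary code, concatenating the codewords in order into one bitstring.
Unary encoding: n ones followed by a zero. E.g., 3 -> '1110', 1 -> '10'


Encode each number as n ones followed by a terminating 0:
  9 -> 1111111110 (10 bits)
  1 -> 10 (2 bits)
  8 -> 111111110 (9 bits)
Total length = 10 + 2 + 9 = 21 bits.

Unary([9, 1, 8]) = 111111111010111111110 (21 bits)


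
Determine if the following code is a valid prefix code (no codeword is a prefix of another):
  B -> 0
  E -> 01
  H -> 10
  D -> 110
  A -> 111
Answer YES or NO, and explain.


Checking each pair (does one codeword prefix another?):
  B='0' vs E='01': prefix -- VIOLATION

NO -- this is NOT a valid prefix code. B (0) is a prefix of E (01).


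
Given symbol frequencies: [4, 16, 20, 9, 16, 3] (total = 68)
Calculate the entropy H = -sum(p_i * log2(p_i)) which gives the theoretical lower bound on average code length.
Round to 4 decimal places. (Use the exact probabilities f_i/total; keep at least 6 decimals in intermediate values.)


Per-symbol terms -p_i * log2(p_i) with p_i = f_i/68:
  p = 4/68 = 0.058824: log2(p) = -4.087463, -p*log2(p) = 0.240439
  p = 16/68 = 0.235294: log2(p) = -2.087463, -p*log2(p) = 0.491168
  p = 20/68 = 0.294118: log2(p) = -1.765535, -p*log2(p) = 0.519275
  p = 9/68 = 0.132353: log2(p) = -2.917538, -p*log2(p) = 0.386145
  p = 16/68 = 0.235294: log2(p) = -2.087463, -p*log2(p) = 0.491168
  p = 3/68 = 0.044118: log2(p) = -4.502500, -p*log2(p) = 0.198640
H = 0.240439 + 0.491168 + 0.519275 + 0.386145 + 0.491168 + 0.198640 = 2.326835

H = 2.3268 bits/symbol


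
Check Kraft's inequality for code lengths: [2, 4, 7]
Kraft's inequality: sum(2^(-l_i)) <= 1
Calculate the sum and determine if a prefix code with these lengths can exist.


Sum = 2^(-2) + 2^(-4) + 2^(-7)
    = 0.25 + 0.0625 + 0.0078125
    = 41/128 = 0.3203125
Since 0.3203125 <= 1, Kraft's inequality IS satisfied.
A prefix code with these lengths CAN exist.

Kraft sum = 0.3203125. Satisfied.


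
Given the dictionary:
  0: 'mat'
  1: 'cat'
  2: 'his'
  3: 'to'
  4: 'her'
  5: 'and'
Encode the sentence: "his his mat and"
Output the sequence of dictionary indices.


Look up each word in the dictionary:
  'his' -> 2
  'his' -> 2
  'mat' -> 0
  'and' -> 5

Encoded: [2, 2, 0, 5]


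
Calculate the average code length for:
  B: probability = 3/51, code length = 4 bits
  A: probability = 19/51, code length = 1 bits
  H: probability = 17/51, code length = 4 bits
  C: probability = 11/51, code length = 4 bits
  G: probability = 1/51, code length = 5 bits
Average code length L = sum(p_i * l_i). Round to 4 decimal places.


Weighted contributions p_i * l_i:
  B: (3/51) * 4 = 12/51
  A: (19/51) * 1 = 19/51
  H: (17/51) * 4 = 68/51
  C: (11/51) * 4 = 44/51
  G: (1/51) * 5 = 5/51
Sum = (12 + 19 + 68 + 44 + 5)/51 = 148/51

L = 148/51 = 2.9020 bits/symbol


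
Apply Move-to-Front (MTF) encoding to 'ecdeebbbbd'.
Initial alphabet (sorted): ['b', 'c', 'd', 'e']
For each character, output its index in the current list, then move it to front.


MTF encoding:
'e': index 3 in ['b', 'c', 'd', 'e'] -> ['e', 'b', 'c', 'd']
'c': index 2 in ['e', 'b', 'c', 'd'] -> ['c', 'e', 'b', 'd']
'd': index 3 in ['c', 'e', 'b', 'd'] -> ['d', 'c', 'e', 'b']
'e': index 2 in ['d', 'c', 'e', 'b'] -> ['e', 'd', 'c', 'b']
'e': index 0 in ['e', 'd', 'c', 'b'] -> ['e', 'd', 'c', 'b']
'b': index 3 in ['e', 'd', 'c', 'b'] -> ['b', 'e', 'd', 'c']
'b': index 0 in ['b', 'e', 'd', 'c'] -> ['b', 'e', 'd', 'c']
'b': index 0 in ['b', 'e', 'd', 'c'] -> ['b', 'e', 'd', 'c']
'b': index 0 in ['b', 'e', 'd', 'c'] -> ['b', 'e', 'd', 'c']
'd': index 2 in ['b', 'e', 'd', 'c'] -> ['d', 'b', 'e', 'c']


Output: [3, 2, 3, 2, 0, 3, 0, 0, 0, 2]


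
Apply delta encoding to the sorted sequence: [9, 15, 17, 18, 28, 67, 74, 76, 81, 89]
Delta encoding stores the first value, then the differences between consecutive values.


First value: 9
Deltas:
  15 - 9 = 6
  17 - 15 = 2
  18 - 17 = 1
  28 - 18 = 10
  67 - 28 = 39
  74 - 67 = 7
  76 - 74 = 2
  81 - 76 = 5
  89 - 81 = 8


Delta encoded: [9, 6, 2, 1, 10, 39, 7, 2, 5, 8]


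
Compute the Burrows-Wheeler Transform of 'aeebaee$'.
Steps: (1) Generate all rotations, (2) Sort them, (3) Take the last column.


Rotations (sorted):
  0: $aeebaee -> last char: e
  1: aee$aeeb -> last char: b
  2: aeebaee$ -> last char: $
  3: baee$aee -> last char: e
  4: e$aeebae -> last char: e
  5: ebaee$ae -> last char: e
  6: ee$aeeba -> last char: a
  7: eebaee$a -> last char: a


BWT = eb$eeeaa


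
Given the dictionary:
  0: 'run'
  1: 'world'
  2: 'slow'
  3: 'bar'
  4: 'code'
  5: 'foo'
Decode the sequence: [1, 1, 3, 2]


Look up each index in the dictionary:
  1 -> 'world'
  1 -> 'world'
  3 -> 'bar'
  2 -> 'slow'

Decoded: "world world bar slow"


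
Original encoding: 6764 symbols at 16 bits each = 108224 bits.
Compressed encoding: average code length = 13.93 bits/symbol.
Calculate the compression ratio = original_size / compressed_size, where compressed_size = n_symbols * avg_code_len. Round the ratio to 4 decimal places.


original_size = n_symbols * orig_bits = 6764 * 16 = 108224 bits
compressed_size = n_symbols * avg_code_len = 6764 * 13.93 = 94222.52 bits
ratio = original_size / compressed_size = 108224 / 94222.52 = 1.1486

Compression ratio = 1.1486


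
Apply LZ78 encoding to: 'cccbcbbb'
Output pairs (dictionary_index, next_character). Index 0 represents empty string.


LZ78 encoding steps:
Dictionary: {0: ''}
Step 1: w='' (idx 0), next='c' -> output (0, 'c'), add 'c' as idx 1
Step 2: w='c' (idx 1), next='c' -> output (1, 'c'), add 'cc' as idx 2
Step 3: w='' (idx 0), next='b' -> output (0, 'b'), add 'b' as idx 3
Step 4: w='c' (idx 1), next='b' -> output (1, 'b'), add 'cb' as idx 4
Step 5: w='b' (idx 3), next='b' -> output (3, 'b'), add 'bb' as idx 5


Encoded: [(0, 'c'), (1, 'c'), (0, 'b'), (1, 'b'), (3, 'b')]


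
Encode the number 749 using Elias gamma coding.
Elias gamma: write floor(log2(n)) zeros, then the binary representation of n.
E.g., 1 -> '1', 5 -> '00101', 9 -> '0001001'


num_bits = floor(log2(749)) + 1 = 10
leading_zeros = num_bits - 1 = 9
binary(749) = 1011101101

Elias gamma(749) = '000000000' + '1011101101' = 0000000001011101101 (19 bits)


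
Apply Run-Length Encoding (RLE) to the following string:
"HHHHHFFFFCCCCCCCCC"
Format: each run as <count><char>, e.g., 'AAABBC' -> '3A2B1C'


Scanning runs left to right:
  i=0: run of 'H' x 5 -> '5H'
  i=5: run of 'F' x 4 -> '4F'
  i=9: run of 'C' x 9 -> '9C'

RLE = 5H4F9C


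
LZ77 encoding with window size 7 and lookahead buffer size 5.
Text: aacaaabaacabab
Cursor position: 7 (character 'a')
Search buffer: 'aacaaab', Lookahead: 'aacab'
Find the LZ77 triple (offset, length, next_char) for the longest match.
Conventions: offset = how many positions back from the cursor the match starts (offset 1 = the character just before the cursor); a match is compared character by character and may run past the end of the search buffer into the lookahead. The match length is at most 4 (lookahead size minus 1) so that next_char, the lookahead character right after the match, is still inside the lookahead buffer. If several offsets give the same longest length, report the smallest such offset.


Try each offset into the search buffer:
  offset=1 (pos 6, char 'b'): match length 0
  offset=2 (pos 5, char 'a'): match length 1
  offset=3 (pos 4, char 'a'): match length 2
  offset=4 (pos 3, char 'a'): match length 2
  offset=5 (pos 2, char 'c'): match length 0
  offset=6 (pos 1, char 'a'): match length 1
  offset=7 (pos 0, char 'a'): match length 4
Longest match has length 4 at offset 7.
next_char = character at position 7 + 4 = 11 -> 'b'

Best match: offset=7, length=4 (matching 'aaca' starting at position 0)
LZ77 triple: (7, 4, 'b')


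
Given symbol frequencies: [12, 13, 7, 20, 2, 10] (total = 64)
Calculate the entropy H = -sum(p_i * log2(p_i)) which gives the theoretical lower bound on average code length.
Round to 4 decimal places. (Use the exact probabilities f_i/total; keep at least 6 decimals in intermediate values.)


Per-symbol terms -p_i * log2(p_i) with p_i = f_i/64:
  p = 12/64 = 0.187500: log2(p) = -2.415037, -p*log2(p) = 0.452820
  p = 13/64 = 0.203125: log2(p) = -2.299560, -p*log2(p) = 0.467098
  p = 7/64 = 0.109375: log2(p) = -3.192645, -p*log2(p) = 0.349196
  p = 20/64 = 0.312500: log2(p) = -1.678072, -p*log2(p) = 0.524397
  p = 2/64 = 0.031250: log2(p) = -5.000000, -p*log2(p) = 0.156250
  p = 10/64 = 0.156250: log2(p) = -2.678072, -p*log2(p) = 0.418449
H = 0.452820 + 0.467098 + 0.349196 + 0.524397 + 0.156250 + 0.418449 = 2.368210

H = 2.3682 bits/symbol


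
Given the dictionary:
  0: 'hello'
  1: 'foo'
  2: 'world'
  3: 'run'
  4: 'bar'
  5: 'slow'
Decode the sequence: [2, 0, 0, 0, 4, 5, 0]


Look up each index in the dictionary:
  2 -> 'world'
  0 -> 'hello'
  0 -> 'hello'
  0 -> 'hello'
  4 -> 'bar'
  5 -> 'slow'
  0 -> 'hello'

Decoded: "world hello hello hello bar slow hello"


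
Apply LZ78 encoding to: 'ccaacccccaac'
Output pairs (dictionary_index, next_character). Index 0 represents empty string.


LZ78 encoding steps:
Dictionary: {0: ''}
Step 1: w='' (idx 0), next='c' -> output (0, 'c'), add 'c' as idx 1
Step 2: w='c' (idx 1), next='a' -> output (1, 'a'), add 'ca' as idx 2
Step 3: w='' (idx 0), next='a' -> output (0, 'a'), add 'a' as idx 3
Step 4: w='c' (idx 1), next='c' -> output (1, 'c'), add 'cc' as idx 4
Step 5: w='cc' (idx 4), next='c' -> output (4, 'c'), add 'ccc' as idx 5
Step 6: w='a' (idx 3), next='a' -> output (3, 'a'), add 'aa' as idx 6
Step 7: w='c' (idx 1), end of input -> output (1, '')


Encoded: [(0, 'c'), (1, 'a'), (0, 'a'), (1, 'c'), (4, 'c'), (3, 'a'), (1, '')]


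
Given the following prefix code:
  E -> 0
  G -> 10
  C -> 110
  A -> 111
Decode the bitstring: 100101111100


Decoding step by step:
Bits 10 -> G
Bits 0 -> E
Bits 10 -> G
Bits 111 -> A
Bits 110 -> C
Bits 0 -> E


Decoded message: GEGACE


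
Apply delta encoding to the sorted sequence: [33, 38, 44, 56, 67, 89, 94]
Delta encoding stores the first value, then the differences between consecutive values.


First value: 33
Deltas:
  38 - 33 = 5
  44 - 38 = 6
  56 - 44 = 12
  67 - 56 = 11
  89 - 67 = 22
  94 - 89 = 5


Delta encoded: [33, 5, 6, 12, 11, 22, 5]


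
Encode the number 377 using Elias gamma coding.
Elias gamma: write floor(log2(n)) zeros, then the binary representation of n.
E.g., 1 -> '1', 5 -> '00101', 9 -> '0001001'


num_bits = floor(log2(377)) + 1 = 9
leading_zeros = num_bits - 1 = 8
binary(377) = 101111001

Elias gamma(377) = '00000000' + '101111001' = 00000000101111001 (17 bits)


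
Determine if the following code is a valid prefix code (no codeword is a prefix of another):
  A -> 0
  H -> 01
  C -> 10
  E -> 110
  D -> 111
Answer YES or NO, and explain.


Checking each pair (does one codeword prefix another?):
  A='0' vs H='01': prefix -- VIOLATION

NO -- this is NOT a valid prefix code. A (0) is a prefix of H (01).


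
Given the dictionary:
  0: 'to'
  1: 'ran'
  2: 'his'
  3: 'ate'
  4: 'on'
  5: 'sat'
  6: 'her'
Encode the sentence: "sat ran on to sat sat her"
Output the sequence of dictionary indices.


Look up each word in the dictionary:
  'sat' -> 5
  'ran' -> 1
  'on' -> 4
  'to' -> 0
  'sat' -> 5
  'sat' -> 5
  'her' -> 6

Encoded: [5, 1, 4, 0, 5, 5, 6]


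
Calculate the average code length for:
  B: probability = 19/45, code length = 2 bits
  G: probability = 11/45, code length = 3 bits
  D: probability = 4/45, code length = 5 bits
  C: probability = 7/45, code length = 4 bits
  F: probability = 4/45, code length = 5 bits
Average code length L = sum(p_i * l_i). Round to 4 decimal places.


Weighted contributions p_i * l_i:
  B: (19/45) * 2 = 38/45
  G: (11/45) * 3 = 33/45
  D: (4/45) * 5 = 20/45
  C: (7/45) * 4 = 28/45
  F: (4/45) * 5 = 20/45
Sum = (38 + 33 + 20 + 28 + 20)/45 = 139/45

L = 139/45 = 3.0889 bits/symbol


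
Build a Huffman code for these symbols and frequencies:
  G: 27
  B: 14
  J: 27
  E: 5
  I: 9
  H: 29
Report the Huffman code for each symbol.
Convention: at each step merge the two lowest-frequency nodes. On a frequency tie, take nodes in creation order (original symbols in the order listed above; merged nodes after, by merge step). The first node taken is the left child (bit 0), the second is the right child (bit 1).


Huffman tree construction:
Step 1: Merge E(5) + I(9) = 14
Step 2: Merge B(14) + (E+I)(14) = 28
Step 3: Merge G(27) + J(27) = 54
Step 4: Merge (B+(E+I))(28) + H(29) = 57
Step 5: Merge (G+J)(54) + ((B+(E+I))+H)(57) = 111
Read each symbol's code off the tree from the root (left child = 0, right child = 1).

Codes:
  G: 00 (length 2)
  B: 100 (length 3)
  J: 01 (length 2)
  E: 1010 (length 4)
  I: 1011 (length 4)
  H: 11 (length 2)
Average code length: 264/111 = 2.3784 bits/symbol


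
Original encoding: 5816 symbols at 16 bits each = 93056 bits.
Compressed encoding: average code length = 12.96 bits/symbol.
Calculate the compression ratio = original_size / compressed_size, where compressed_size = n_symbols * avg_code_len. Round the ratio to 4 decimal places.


original_size = n_symbols * orig_bits = 5816 * 16 = 93056 bits
compressed_size = n_symbols * avg_code_len = 5816 * 12.96 = 75375.36 bits
ratio = original_size / compressed_size = 93056 / 75375.36 = 1.2346

Compression ratio = 1.2346


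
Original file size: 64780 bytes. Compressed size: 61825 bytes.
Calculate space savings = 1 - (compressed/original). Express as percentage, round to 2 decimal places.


ratio = compressed/original = 61825/64780 = 0.954384
savings = 1 - ratio = 1 - 0.954384 = 0.045616
as a percentage: 0.045616 * 100 = 4.56%

Space savings = 1 - 61825/64780 = 4.56%


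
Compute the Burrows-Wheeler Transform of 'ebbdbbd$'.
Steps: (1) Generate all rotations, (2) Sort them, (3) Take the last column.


Rotations (sorted):
  0: $ebbdbbd -> last char: d
  1: bbd$ebbd -> last char: d
  2: bbdbbd$e -> last char: e
  3: bd$ebbdb -> last char: b
  4: bdbbd$eb -> last char: b
  5: d$ebbdbb -> last char: b
  6: dbbd$ebb -> last char: b
  7: ebbdbbd$ -> last char: $


BWT = ddebbbb$


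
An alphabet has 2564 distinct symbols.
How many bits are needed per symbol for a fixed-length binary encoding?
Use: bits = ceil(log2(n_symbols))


log2(2564) = 11.3242
Bracket: 2^11 = 2048 < 2564 <= 2^12 = 4096
So ceil(log2(2564)) = 12

bits = ceil(log2(2564)) = ceil(11.3242) = 12 bits


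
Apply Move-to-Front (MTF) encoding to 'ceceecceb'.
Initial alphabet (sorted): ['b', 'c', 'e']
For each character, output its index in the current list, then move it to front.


MTF encoding:
'c': index 1 in ['b', 'c', 'e'] -> ['c', 'b', 'e']
'e': index 2 in ['c', 'b', 'e'] -> ['e', 'c', 'b']
'c': index 1 in ['e', 'c', 'b'] -> ['c', 'e', 'b']
'e': index 1 in ['c', 'e', 'b'] -> ['e', 'c', 'b']
'e': index 0 in ['e', 'c', 'b'] -> ['e', 'c', 'b']
'c': index 1 in ['e', 'c', 'b'] -> ['c', 'e', 'b']
'c': index 0 in ['c', 'e', 'b'] -> ['c', 'e', 'b']
'e': index 1 in ['c', 'e', 'b'] -> ['e', 'c', 'b']
'b': index 2 in ['e', 'c', 'b'] -> ['b', 'e', 'c']


Output: [1, 2, 1, 1, 0, 1, 0, 1, 2]


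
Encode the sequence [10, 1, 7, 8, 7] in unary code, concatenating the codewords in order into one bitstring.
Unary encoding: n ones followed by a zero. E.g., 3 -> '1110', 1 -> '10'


Encode each number as n ones followed by a terminating 0:
  10 -> 11111111110 (11 bits)
  1 -> 10 (2 bits)
  7 -> 11111110 (8 bits)
  8 -> 111111110 (9 bits)
  7 -> 11111110 (8 bits)
Total length = 11 + 2 + 8 + 9 + 8 = 38 bits.

Unary([10, 1, 7, 8, 7]) = 11111111110101111111011111111011111110 (38 bits)


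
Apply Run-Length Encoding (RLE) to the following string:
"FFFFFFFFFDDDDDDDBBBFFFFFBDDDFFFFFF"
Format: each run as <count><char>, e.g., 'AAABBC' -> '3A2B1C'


Scanning runs left to right:
  i=0: run of 'F' x 9 -> '9F'
  i=9: run of 'D' x 7 -> '7D'
  i=16: run of 'B' x 3 -> '3B'
  i=19: run of 'F' x 5 -> '5F'
  i=24: run of 'B' x 1 -> '1B'
  i=25: run of 'D' x 3 -> '3D'
  i=28: run of 'F' x 6 -> '6F'

RLE = 9F7D3B5F1B3D6F


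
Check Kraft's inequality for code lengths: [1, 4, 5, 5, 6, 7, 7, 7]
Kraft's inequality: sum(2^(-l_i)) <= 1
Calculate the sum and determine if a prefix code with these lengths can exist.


Sum = 2^(-1) + 2^(-4) + 2^(-5) + 2^(-5) + 2^(-6) + 2^(-7) + 2^(-7) + 2^(-7)
    = 0.5 + 0.0625 + 0.03125 + 0.03125 + 0.015625 + 0.0078125 + 0.0078125 + 0.0078125
    = 85/128 = 0.6640625
Since 0.6640625 <= 1, Kraft's inequality IS satisfied.
A prefix code with these lengths CAN exist.

Kraft sum = 0.6640625. Satisfied.


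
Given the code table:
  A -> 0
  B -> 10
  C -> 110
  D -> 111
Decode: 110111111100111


Decoding:
110 -> C
111 -> D
111 -> D
10 -> B
0 -> A
111 -> D


Result: CDDBAD


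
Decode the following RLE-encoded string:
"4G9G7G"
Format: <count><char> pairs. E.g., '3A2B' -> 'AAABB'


Expanding each <count><char> pair:
  4G -> 'GGGG'
  9G -> 'GGGGGGGGG'
  7G -> 'GGGGGGG'

Decoded = GGGGGGGGGGGGGGGGGGGG


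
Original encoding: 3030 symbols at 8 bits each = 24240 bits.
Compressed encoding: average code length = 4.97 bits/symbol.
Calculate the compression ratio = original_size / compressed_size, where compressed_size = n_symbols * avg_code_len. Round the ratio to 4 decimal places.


original_size = n_symbols * orig_bits = 3030 * 8 = 24240 bits
compressed_size = n_symbols * avg_code_len = 3030 * 4.97 = 15059.1 bits
ratio = original_size / compressed_size = 24240 / 15059.1 = 1.6097

Compression ratio = 1.6097


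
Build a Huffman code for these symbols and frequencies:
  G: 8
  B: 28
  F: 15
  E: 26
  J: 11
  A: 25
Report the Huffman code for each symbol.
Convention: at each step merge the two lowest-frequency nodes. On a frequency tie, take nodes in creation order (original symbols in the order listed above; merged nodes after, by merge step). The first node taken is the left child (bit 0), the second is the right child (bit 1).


Huffman tree construction:
Step 1: Merge G(8) + J(11) = 19
Step 2: Merge F(15) + (G+J)(19) = 34
Step 3: Merge A(25) + E(26) = 51
Step 4: Merge B(28) + (F+(G+J))(34) = 62
Step 5: Merge (A+E)(51) + (B+(F+(G+J)))(62) = 113
Read each symbol's code off the tree from the root (left child = 0, right child = 1).

Codes:
  G: 1110 (length 4)
  B: 10 (length 2)
  F: 110 (length 3)
  E: 01 (length 2)
  J: 1111 (length 4)
  A: 00 (length 2)
Average code length: 279/113 = 2.4690 bits/symbol
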